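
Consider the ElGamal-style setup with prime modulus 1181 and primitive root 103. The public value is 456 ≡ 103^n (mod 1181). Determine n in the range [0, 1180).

501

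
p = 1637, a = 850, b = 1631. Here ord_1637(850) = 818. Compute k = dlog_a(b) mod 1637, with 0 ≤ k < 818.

160

Baby-step giant-step with m = ceil(sqrt(818)) = 29.
Baby table (850^j mod 1637 for j=0..28):
  0:1  1:850  2:583  3:1176  4:1030  5:1342  6:1348  7:1537
  8:124  9:632  10:264  11:131  12:34  13:1071  14:178  15:696
  16:643  17:1429  18:1633  19:1511  20:942  21:207  22:791  23:1180
  24:1156  25:400  26:1141  27:746  28:581
Giant step factor: 850^(-29) ≡ 403 (mod 1637).
Scan 1631·403^i mod 1637 for i = 0, 1, …:
  i=0: 1631   i=1: 856   i=2: 1198   i=3: 1516
  i=4: 347   i=5: 696
Match at i=5, j=15: k = 5·29 + 15 = 160.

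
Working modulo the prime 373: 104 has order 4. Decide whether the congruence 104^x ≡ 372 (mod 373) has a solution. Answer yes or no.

yes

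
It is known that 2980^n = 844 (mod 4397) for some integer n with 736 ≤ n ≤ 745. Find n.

Compute 2980^736 mod 4397 = 2040, then multiply by 2980 repeatedly:
  2980^736=2040  2980^737=2546  2980^738=2255  2980^739=1284  2980^740=930
  2980^741=1290  2980^742=1222  2980^743=844
Found 844 at exponent 743.

743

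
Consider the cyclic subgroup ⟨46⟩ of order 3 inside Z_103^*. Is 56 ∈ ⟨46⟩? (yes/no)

yes

⟨46⟩ has order 3; its elements mod 103 are {1, 46, 56}.
56 is in this set.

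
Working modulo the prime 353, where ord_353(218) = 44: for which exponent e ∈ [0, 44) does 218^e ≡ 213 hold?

Baby-step giant-step with m = ceil(sqrt(44)) = 7.
Baby table (218^j mod 353 for j=0..6):
  0:1  1:218  2:222  3:35  4:217  5:4  6:166
Giant step factor: 218^(-7) ≡ 289 (mod 353).
Scan 213·289^i mod 353 for i = 0, 1, …:
  i=0: 213   i=1: 135   i=2: 185   i=3: 162
  i=4: 222
Match at i=4, j=2: e = 4·7 + 2 = 30.

30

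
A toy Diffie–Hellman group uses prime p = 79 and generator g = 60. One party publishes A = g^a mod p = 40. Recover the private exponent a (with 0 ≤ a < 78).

34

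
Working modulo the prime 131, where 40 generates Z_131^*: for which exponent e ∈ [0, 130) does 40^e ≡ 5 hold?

Baby-step giant-step with m = ceil(sqrt(130)) = 12.
Baby table (40^j mod 131 for j=0..11):
  0:1  1:40  2:28  3:72  4:129  5:51  6:75  7:118
  8:4  9:29  10:112  11:26
Giant step factor: 40^(-12) ≡ 49 (mod 131).
Scan 5·49^i mod 131 for i = 0, 1, …:
  i=0: 5   i=1: 114   i=2: 84   i=3: 55
  i=4: 75
Match at i=4, j=6: e = 4·12 + 6 = 54.

54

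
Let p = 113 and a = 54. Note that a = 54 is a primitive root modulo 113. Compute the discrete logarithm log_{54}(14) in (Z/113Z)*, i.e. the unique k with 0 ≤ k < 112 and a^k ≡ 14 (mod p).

Baby-step giant-step with m = ceil(sqrt(112)) = 11.
Baby table (54^j mod 113 for j=0..10):
  0:1  1:54  2:91  3:55  4:32  5:33  6:87  7:65
  8:7  9:39  10:72
Giant step factor: 54^(-11) ≡ 86 (mod 113).
Scan 14·86^i mod 113 for i = 0, 1, …:
  i=0: 14   i=1: 74   i=2: 36   i=3: 45
  i=4: 28   i=5: 35   i=6: 72
Match at i=6, j=10: k = 6·11 + 10 = 76.

76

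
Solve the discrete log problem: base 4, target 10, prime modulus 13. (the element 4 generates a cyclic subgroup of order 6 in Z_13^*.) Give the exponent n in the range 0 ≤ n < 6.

Successive powers of 4 modulo 13:
  4^0=1  4^1=4  4^2=3  4^3=12  4^4=9  4^5=10
So 4^5 ≡ 10 (mod 13), giving n = 5.

5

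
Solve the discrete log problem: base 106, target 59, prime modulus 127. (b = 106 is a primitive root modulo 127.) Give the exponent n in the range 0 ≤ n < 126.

7

Baby-step giant-step with m = ceil(sqrt(126)) = 12.
Baby table (106^j mod 127 for j=0..11):
  0:1  1:106  2:60  3:10  4:44  5:92  6:100  7:59
  8:31  9:111  10:82  11:56
Giant step factor: 106^(-12) ≡ 50 (mod 127).
Scan 59·50^i mod 127 for i = 0, 1, …:
  i=0: 59
Match at i=0, j=7: n = 0·12 + 7 = 7.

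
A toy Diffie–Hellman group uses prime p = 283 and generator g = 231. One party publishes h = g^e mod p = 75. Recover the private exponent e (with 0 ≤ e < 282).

Baby-step giant-step with m = ceil(sqrt(282)) = 17.
Baby table (231^j mod 283 for j=0..16):
  0:1  1:231  2:157  3:43  4:28  5:242  6:151  7:72
  8:218  9:267  10:266  11:35  12:161  13:118  14:90  15:131
  16:263
Giant step factor: 231^(-17) ≡ 243 (mod 283).
Scan 75·243^i mod 283 for i = 0, 1, …:
  i=0: 75   i=1: 113   i=2: 8   i=3: 246
  i=4: 65   i=5: 230   i=6: 139   i=7: 100
  i=8: 245   i=9: 105   i=10: 45   i=11: 181
  i=12: 118
Match at i=12, j=13: e = 12·17 + 13 = 217.

217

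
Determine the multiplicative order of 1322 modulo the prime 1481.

The order of 1322 must divide p − 1 = 1480 = 2^3 · 5 · 37.
Divisors: 1, 2, 4, 5, 8, 10, 20, 37, 40, 74, 148, 185, 296, 370, 740, 1480.
Check each in increasing order: 1322^1 ≡ 1322;  1322^2 ≡ 104;  1322^4 ≡ 449;  1322^5 ≡ 1178;  1322^8 ≡ 185;  1322^10 ≡ 1468;  1322^20 ≡ 169;  1322^37 ≡ 1038;  1322^40 ≡ 422;  1322^74 ≡ 757;  1322^148 ≡ 1383;  1322^185 ≡ 465;  1322^296 ≡ 718;  1322^370 ≡ 1480;  1322^740 ≡ 1.
Smallest exponent giving 1 is 740.

740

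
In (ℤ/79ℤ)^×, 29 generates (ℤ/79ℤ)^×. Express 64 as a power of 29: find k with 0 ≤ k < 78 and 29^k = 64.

Baby-step giant-step with m = ceil(sqrt(78)) = 9.
Baby table (29^j mod 79 for j=0..8):
  0:1  1:29  2:51  3:57  4:73  5:63  6:10  7:53
  8:36
Giant step factor: 29^(-9) ≡ 14 (mod 79).
Scan 64·14^i mod 79 for i = 0, 1, …:
  i=0: 64   i=1: 27   i=2: 62   i=3: 78
  i=4: 65   i=5: 41   i=6: 21   i=7: 57
Match at i=7, j=3: k = 7·9 + 3 = 66.

66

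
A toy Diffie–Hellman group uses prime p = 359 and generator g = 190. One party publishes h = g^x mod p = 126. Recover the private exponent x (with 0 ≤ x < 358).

175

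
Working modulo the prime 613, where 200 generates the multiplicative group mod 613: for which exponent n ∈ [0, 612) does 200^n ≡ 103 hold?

Baby-step giant-step with m = ceil(sqrt(612)) = 25.
Baby table (200^j mod 613 for j=0..24):
  0:1  1:200  2:155  3:350  4:118  5:306  6:513  7:229
  8:438  9:554  10:460  11:50  12:192  13:394  14:336  15:383
  16:588  17:517  18:416  19:445  20:115  21:319  22:48  23:405
  24:84
Giant step factor: 200^(-25) ≡ 581 (mod 613).
Scan 103·581^i mod 613 for i = 0, 1, …:
  i=0: 103   i=1: 382   i=2: 36   i=3: 74
  i=4: 84
Match at i=4, j=24: n = 4·25 + 24 = 124.

124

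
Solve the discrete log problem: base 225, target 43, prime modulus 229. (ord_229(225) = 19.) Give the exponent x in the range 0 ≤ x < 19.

Successive powers of 225 modulo 229:
  225^0=1  225^1=225  225^2=16  225^3=165  225^4=27  225^5=121
  225^6=203  225^7=104  225^8=42  225^9=61  225^10=214  225^11=60
  225^12=218  225^13=44  225^14=53  225^15=17  225^16=161  225^17=43
So 225^17 ≡ 43 (mod 229), giving x = 17.

17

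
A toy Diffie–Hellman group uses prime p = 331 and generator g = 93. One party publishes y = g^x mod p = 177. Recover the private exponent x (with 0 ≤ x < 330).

174

Baby-step giant-step with m = ceil(sqrt(330)) = 19.
Baby table (93^j mod 331 for j=0..18):
  0:1  1:93  2:43  3:27  4:194  5:168  6:67  7:273
  8:233  9:154  10:89  11:2  12:186  13:86  14:54  15:57
  16:5  17:134  18:215
Giant step factor: 93^(-19) ≡ 255 (mod 331).
Scan 177·255^i mod 331 for i = 0, 1, …:
  i=0: 177   i=1: 119   i=2: 224   i=3: 188
  i=4: 276   i=5: 208   i=6: 80   i=7: 209
  i=8: 4   i=9: 27
Match at i=9, j=3: x = 9·19 + 3 = 174.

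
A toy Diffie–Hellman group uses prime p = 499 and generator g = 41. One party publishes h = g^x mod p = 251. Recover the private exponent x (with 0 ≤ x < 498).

84

Baby-step giant-step with m = ceil(sqrt(498)) = 23.
Baby table (41^j mod 499 for j=0..22):
  0:1  1:41  2:184  3:59  4:423  5:377  6:487  7:7
  8:287  9:290  10:413  11:466  12:144  13:415  14:49  15:13
  16:34  17:396  18:268  19:10  20:410  21:343  22:91
Giant step factor: 41^(-23) ≡ 65 (mod 499).
Scan 251·65^i mod 499 for i = 0, 1, …:
  i=0: 251   i=1: 347   i=2: 100   i=3: 13
Match at i=3, j=15: x = 3·23 + 15 = 84.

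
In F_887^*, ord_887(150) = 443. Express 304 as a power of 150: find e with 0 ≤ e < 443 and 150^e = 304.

Baby-step giant-step with m = ceil(sqrt(443)) = 22.
Baby table (150^j mod 887 for j=0..21):
  0:1  1:150  2:325  3:852  4:72  5:156  6:338  7:141
  8:749  9:588  10:387  11:395  12:708  13:647  14:367  15:56
  16:417  17:460  18:701  19:484  20:753  21:301
Giant step factor: 150^(-22) ≡ 418 (mod 887).
Scan 304·418^i mod 887 for i = 0, 1, …:
  i=0: 304   i=1: 231   i=2: 762   i=3: 83
  i=4: 101   i=5: 529   i=6: 259   i=7: 48
  i=8: 550   i=9: 167   i=10: 620   i=11: 156
Match at i=11, j=5: e = 11·22 + 5 = 247.

247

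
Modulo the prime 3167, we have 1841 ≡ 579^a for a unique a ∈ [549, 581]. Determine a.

563

Compute 579^549 mod 3167 = 540, then multiply by 579 repeatedly:
  579^549=540  579^550=2294  579^551=1253  579^552=244  579^553=1928
  579^554=1528  579^555=1119  579^556=1833  579^557=362  579^558=576
  579^559=969  579^560=492  579^561=3005  579^562=1212  579^563=1841
Found 1841 at exponent 563.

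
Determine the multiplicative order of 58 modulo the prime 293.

The order of 58 must divide p − 1 = 292 = 2^2 · 73.
Divisors: 1, 2, 4, 73, 146, 292.
Check each in increasing order: 58^1 ≡ 58;  58^2 ≡ 141;  58^4 ≡ 250;  58^73 ≡ 292;  58^146 ≡ 1.
Smallest exponent giving 1 is 146.

146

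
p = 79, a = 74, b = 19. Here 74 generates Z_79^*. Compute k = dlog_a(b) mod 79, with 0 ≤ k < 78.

76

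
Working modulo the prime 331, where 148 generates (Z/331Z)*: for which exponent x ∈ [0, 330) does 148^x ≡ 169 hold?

20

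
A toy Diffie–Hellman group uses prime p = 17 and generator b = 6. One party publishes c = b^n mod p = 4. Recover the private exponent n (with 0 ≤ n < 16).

4

Successive powers of 6 modulo 17:
  6^0=1  6^1=6  6^2=2  6^3=12  6^4=4
So 6^4 ≡ 4 (mod 17), giving n = 4.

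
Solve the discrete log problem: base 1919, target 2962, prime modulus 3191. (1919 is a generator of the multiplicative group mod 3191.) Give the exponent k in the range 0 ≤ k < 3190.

Baby-step giant-step with m = ceil(sqrt(3190)) = 57.
Baby table (1919^j mod 3191 for j=0..56):
  0:1  1:1919  2:147  3:1285  4:2463  5:626  6:1478  7:2674
  8:278  9:585  10:2574  11:3029  12:1840  13:1714  14:2436  15:3060
  16:700  17:3080  18:788  19:2829  20:960  21:1033  22:716  23:1874
  24:3140  25:1052  26:2076  27:1476  28:2027  29:3175  30:1206  31:839
  32:1777  33:2075  34:2748  35:1880  36:1890  37:1934  38:213  39:299
  40:2592  41:2470  42:1295  43:2507  44:2096  45:1564  46:1776  47:156
  48:2601  49:595  50:2618  51:1308  52:1926  53:816  54:2314  55:1885
  56:1912
Giant step factor: 1919^(-57) ≡ 2488 (mod 3191).
Scan 2962·2488^i mod 3191 for i = 0, 1, …:
  i=0: 2962   i=1: 1437   i=2: 1336   i=3: 2137
  i=4: 650   i=5: 2554   i=6: 1071   i=7: 163
  i=8: 287   i=9: 2463
Match at i=9, j=4: k = 9·57 + 4 = 517.

517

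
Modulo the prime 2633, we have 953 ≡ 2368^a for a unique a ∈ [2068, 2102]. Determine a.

2088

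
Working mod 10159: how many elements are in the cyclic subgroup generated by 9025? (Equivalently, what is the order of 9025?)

5079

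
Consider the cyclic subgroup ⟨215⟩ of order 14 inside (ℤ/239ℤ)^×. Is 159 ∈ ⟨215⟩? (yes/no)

no

⟨215⟩ has order 14; its elements mod 239 are {1, 10, 24, 38, 44, 98, 100, 139, 141, 195, 201, 215, 229, 238}.
159 is not in this set.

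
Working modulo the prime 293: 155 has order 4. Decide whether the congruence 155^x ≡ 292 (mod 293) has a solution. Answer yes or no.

yes

292 ∈ ⟨155⟩ iff 292^4 ≡ 1 (mod 293), since |⟨155⟩| = 4.
292^4 mod 293 = 1.
Since 1 = 1, 292 lies in the subgroup.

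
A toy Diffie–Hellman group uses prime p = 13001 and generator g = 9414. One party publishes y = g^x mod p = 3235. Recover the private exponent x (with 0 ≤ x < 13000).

3431

Baby-step giant-step with m = ceil(sqrt(13000)) = 115.
Baby table (9414^j mod 13001 for j=0..114):
  0:1  1:9414  2:8580  3:9908  4:4738  5:10102  6:10914  7:10494
  8:8918  9:6595  10:5555  11:4748  12:234  13:5707  14:5566  15:4294
  16:3607  17:10687  18:5680  19:11408  20:6652  21:9112  22:12771  23:5947
  24:2752  25:9336  26:2344  27:3719  28:11974  29:4566  30:3018  31:4267
  32:9449  33:44  34:11185  35:491  36:6919  37:456  38:2454  39:12180
  40:6701  41:2362  42:4158  43:10402  44:896  45:10296  46:4089  47:10886
  48:6922  49:2696  50:2192  51:2901  52:7914  53:6666  54:10898  55:2881
  56:1648  57:4079  58:7753  59:12129  60:7624  61:6816  62:5889  63:2782
  64:5734  65:12725  66:1936  67:11103  68:8603  69:5413  70:7063  71:3968
  72:2879  73:8822  74:12921  75:938  76:2653  77:421  78:10990  79:10903
  80:10948  81:5545  82:1615  83:5441  84:10635  85:10190  86:7282  87:11476
  88:9755  89:7507  90:10463  91:3106  92:635  93:10431  94:881  95:12097
  96:5399  97:5277  98:857  99:7178  100:7495  101:1503  102:4154  103:11749
  104:5579  105:9667  106:11139  107:9481  108:2269  109:12724  110:5523  111:2523
  112:11696  113:675  114:9962
Giant step factor: 9414^(-115) ≡ 4786 (mod 13001).
Scan 3235·4786^i mod 13001 for i = 0, 1, …:
  i=0: 3235   i=1: 11520   i=2: 10480   i=3: 12423
  i=4: 2905   i=5: 5261   i=6: 9210   i=7: 5670
  i=8: 3533   i=9: 7638     …   i=28: 6431
  i=29: 5399
Match at i=29, j=96: x = 29·115 + 96 = 3431.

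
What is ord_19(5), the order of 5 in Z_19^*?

The order of 5 must divide p − 1 = 18 = 2 · 3^2.
Divisors: 1, 2, 3, 6, 9, 18.
Check each in increasing order: 5^1 ≡ 5;  5^2 ≡ 6;  5^3 ≡ 11;  5^6 ≡ 7;  5^9 ≡ 1.
Smallest exponent giving 1 is 9.

9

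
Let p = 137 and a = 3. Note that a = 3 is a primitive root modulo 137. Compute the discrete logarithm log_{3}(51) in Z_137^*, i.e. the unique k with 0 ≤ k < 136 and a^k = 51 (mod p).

39

Baby-step giant-step with m = ceil(sqrt(136)) = 12.
Baby table (3^j mod 137 for j=0..11):
  0:1  1:3  2:9  3:27  4:81  5:106  6:44  7:132
  8:122  9:92  10:2  11:6
Giant step factor: 3^(-12) ≡ 99 (mod 137).
Scan 51·99^i mod 137 for i = 0, 1, …:
  i=0: 51   i=1: 117   i=2: 75   i=3: 27
Match at i=3, j=3: k = 3·12 + 3 = 39.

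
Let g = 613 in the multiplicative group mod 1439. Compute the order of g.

719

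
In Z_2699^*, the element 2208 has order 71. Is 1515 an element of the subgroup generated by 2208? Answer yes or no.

no

1515 ∈ ⟨2208⟩ iff 1515^71 ≡ 1 (mod 2699), since |⟨2208⟩| = 71.
1515^71 mod 2699 = 850.
Since 850 ≠ 1, 1515 does not lie in the subgroup.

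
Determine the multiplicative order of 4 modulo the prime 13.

The order of 4 must divide p − 1 = 12 = 2^2 · 3.
Divisors: 1, 2, 3, 4, 6, 12.
Check each in increasing order: 4^1 ≡ 4;  4^2 ≡ 3;  4^3 ≡ 12;  4^4 ≡ 9;  4^6 ≡ 1.
Smallest exponent giving 1 is 6.

6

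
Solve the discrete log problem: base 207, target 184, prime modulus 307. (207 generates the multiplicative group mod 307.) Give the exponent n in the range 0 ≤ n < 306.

118

Baby-step giant-step with m = ceil(sqrt(306)) = 18.
Baby table (207^j mod 307 for j=0..17):
  0:1  1:207  2:176  3:206  4:276  5:30  6:70  7:61
  8:40  9:298  10:286  11:258  12:295  13:279  14:37  15:291
  16:65  17:254
Giant step factor: 207^(-18) ≡ 235 (mod 307).
Scan 184·235^i mod 307 for i = 0, 1, …:
  i=0: 184   i=1: 260   i=2: 7   i=3: 110
  i=4: 62   i=5: 141   i=6: 286
Match at i=6, j=10: n = 6·18 + 10 = 118.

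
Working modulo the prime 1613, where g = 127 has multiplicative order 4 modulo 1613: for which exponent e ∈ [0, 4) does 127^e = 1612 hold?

2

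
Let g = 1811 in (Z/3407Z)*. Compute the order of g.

The order of 1811 must divide p − 1 = 3406 = 2 · 13 · 131.
Divisors: 1, 2, 13, 26, 131, 262, 1703, 3406.
Check each in increasing order: 1811^1 ≡ 1811;  1811^2 ≡ 2187;  1811^13 ≡ 1443;  1811^26 ≡ 572;  1811^131 ≡ 2795;  1811^262 ≡ 3181;  1811^1703 ≡ 1.
Smallest exponent giving 1 is 1703.

1703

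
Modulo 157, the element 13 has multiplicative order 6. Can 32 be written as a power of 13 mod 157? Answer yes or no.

no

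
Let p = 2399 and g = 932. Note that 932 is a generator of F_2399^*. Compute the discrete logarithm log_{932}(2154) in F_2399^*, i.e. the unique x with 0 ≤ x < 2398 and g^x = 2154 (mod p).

Baby-step giant-step with m = ceil(sqrt(2398)) = 49.
Baby table (932^j mod 2399 for j=0..48):
  0:1  1:932  2:186  3:624  4:1010  5:912  6:738  7:1702
  8:525  9:2303  10:1690  11:1336  12:71  13:1399  14:1211  15:1122
  16:2139  17:2378  18:2019  19:892  20:1290  21:381  22:40  23:1295
  24:243  25:970  26:2016  27:495  28:732  29:908  30:1808  31:958
  32:428  33:662  34:441  35:783  36:460  37:1698  38:1595  39:1559
  40:1593  41:2094  42:1221  43:846  44:1600  45:1421  46:124  47:416
  48:1473
Giant step factor: 932^(-49) ≡ 509 (mod 2399).
Scan 2154·509^i mod 2399 for i = 0, 1, …:
  i=0: 2154   i=1: 43   i=2: 296   i=3: 1926
  i=4: 1542   i=5: 405   i=6: 2230   i=7: 343
  i=8: 1859   i=9: 1025     …   i=21: 1344
  i=22: 381
Match at i=22, j=21: x = 22·49 + 21 = 1099.

1099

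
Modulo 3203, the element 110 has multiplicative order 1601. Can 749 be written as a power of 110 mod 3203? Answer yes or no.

yes

749 ∈ ⟨110⟩ iff 749^1601 ≡ 1 (mod 3203), since |⟨110⟩| = 1601.
749^1601 mod 3203 = 1.
Since 1 = 1, 749 lies in the subgroup.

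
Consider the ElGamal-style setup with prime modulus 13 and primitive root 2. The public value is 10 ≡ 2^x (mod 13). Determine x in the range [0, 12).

10

Successive powers of 2 modulo 13:
  2^0=1  2^1=2  2^2=4  2^3=8  2^4=3  2^5=6
  2^6=12  2^7=11  2^8=9  2^9=5  2^10=10
So 2^10 ≡ 10 (mod 13), giving x = 10.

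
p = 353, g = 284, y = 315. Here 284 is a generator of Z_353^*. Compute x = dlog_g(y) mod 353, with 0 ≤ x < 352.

310

Baby-step giant-step with m = ceil(sqrt(352)) = 19.
Baby table (284^j mod 353 for j=0..18):
  0:1  1:284  2:172  3:134  4:285  5:103  6:306  7:66
  8:35  9:56  10:19  11:101  12:91  13:75  14:120  15:192
  16:166  17:195  18:312
Giant step factor: 284^(-19) ≡ 212 (mod 353).
Scan 315·212^i mod 353 for i = 0, 1, …:
  i=0: 315   i=1: 63   i=2: 295   i=3: 59
  i=4: 153   i=5: 313   i=6: 345   i=7: 69
  i=8: 155   i=9: 31     …   i=15: 118
  i=16: 306
Match at i=16, j=6: x = 16·19 + 6 = 310.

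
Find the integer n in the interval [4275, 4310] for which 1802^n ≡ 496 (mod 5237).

Compute 1802^4275 mod 5237 = 964, then multiply by 1802 repeatedly:
  1802^4275=964  1802^4276=3681  1802^4277=3120  1802^4278=2939  1802^4279=1471
  1802^4280=820  1802^4281=806  1802^4282=1763  1802^4283=3304  1802^4284=4576
  1802^4285=2914  1802^4286=3554  1802^4287=4694  1802^4288=833  1802^4289=3284
  1802^4290=5195  1802^4291=2871  1802^4292=4623  1802^4293=3816  1802^4294=251
  1802^4295=1920  1802^4296=3420  1802^4297=4128  1802^4298=2116  1802^4299=496
Found 496 at exponent 4299.

4299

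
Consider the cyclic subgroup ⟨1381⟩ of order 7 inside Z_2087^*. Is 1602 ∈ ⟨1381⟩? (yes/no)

yes

⟨1381⟩ has order 7; its elements mod 2087 are {1, 142, 1381, 1481, 1602, 1730, 2011}.
1602 is in this set.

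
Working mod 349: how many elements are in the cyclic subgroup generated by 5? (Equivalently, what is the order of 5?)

174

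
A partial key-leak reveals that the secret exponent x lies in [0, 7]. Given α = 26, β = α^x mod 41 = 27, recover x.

Compute 26^0 mod 41 = 1, then multiply by 26 repeatedly:
  26^0=1  26^1=26  26^2=20  26^3=28  26^4=31
  26^5=27
Found 27 at exponent 5.

5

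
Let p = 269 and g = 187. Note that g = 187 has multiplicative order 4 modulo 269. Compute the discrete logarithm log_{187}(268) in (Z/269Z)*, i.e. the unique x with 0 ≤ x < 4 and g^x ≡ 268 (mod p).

Successive powers of 187 modulo 269:
  187^0=1  187^1=187  187^2=268
So 187^2 ≡ 268 (mod 269), giving x = 2.

2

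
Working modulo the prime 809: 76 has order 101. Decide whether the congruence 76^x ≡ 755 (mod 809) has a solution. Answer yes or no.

755 ∈ ⟨76⟩ iff 755^101 ≡ 1 (mod 809), since |⟨76⟩| = 101.
755^101 mod 809 = 239.
Since 239 ≠ 1, 755 does not lie in the subgroup.

no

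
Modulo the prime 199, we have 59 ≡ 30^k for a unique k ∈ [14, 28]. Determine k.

21

Compute 30^14 mod 199 = 56, then multiply by 30 repeatedly:
  30^14=56  30^15=88  30^16=53  30^17=197  30^18=139
  30^19=190  30^20=128  30^21=59
Found 59 at exponent 21.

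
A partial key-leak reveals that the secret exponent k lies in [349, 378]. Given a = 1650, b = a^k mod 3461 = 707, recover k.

Compute 1650^349 mod 3461 = 1855, then multiply by 1650 repeatedly:
  1650^349=1855  1650^350=1226  1650^351=1676  1650^352=61  1650^353=281
  1650^354=3337  1650^355=3060  1650^356=2862  1650^357=1496  1650^358=707
Found 707 at exponent 358.

358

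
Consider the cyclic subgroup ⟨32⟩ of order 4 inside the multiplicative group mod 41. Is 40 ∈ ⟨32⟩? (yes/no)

yes

40 ∈ ⟨32⟩ iff 40^4 ≡ 1 (mod 41), since |⟨32⟩| = 4.
40^4 mod 41 = 1.
Since 1 = 1, 40 lies in the subgroup.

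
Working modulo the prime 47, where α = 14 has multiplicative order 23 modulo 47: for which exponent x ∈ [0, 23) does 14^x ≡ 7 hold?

8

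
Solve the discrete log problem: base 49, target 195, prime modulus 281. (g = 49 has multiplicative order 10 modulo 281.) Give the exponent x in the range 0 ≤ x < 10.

9

Successive powers of 49 modulo 281:
  49^0=1  49^1=49  49^2=153  49^3=191  49^4=86  49^5=280
  49^6=232  49^7=128  49^8=90  49^9=195
So 49^9 ≡ 195 (mod 281), giving x = 9.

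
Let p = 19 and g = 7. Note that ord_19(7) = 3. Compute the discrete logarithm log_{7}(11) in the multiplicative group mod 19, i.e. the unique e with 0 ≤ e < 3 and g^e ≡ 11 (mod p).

Successive powers of 7 modulo 19:
  7^0=1  7^1=7  7^2=11
So 7^2 ≡ 11 (mod 19), giving e = 2.

2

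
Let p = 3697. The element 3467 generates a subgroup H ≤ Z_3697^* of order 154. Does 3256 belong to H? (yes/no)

3256 ∈ ⟨3467⟩ iff 3256^154 ≡ 1 (mod 3697), since |⟨3467⟩| = 154.
3256^154 mod 3697 = 1.
Since 1 = 1, 3256 lies in the subgroup.

yes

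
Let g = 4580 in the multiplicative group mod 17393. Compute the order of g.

The order of 4580 must divide p − 1 = 17392 = 2^4 · 1087.
Divisors: 1, 2, 4, 8, 16, 1087, 2174, 4348, 8696, 17392.
Check each in increasing order: 4580^1 ≡ 4580;  4580^2 ≡ 442;  4580^4 ≡ 4041;  4580^8 ≡ 15047;  4580^16 ≡ 7528;  4580^1087 ≡ 2614;  4580^2174 ≡ 14940;  4580^4348 ≡ 16624;  4580^8696 ≡ 17392;  4580^17392 ≡ 1.
Smallest exponent giving 1 is 17392.

17392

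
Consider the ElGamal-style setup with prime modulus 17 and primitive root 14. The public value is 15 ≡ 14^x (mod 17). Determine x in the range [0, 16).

6

Successive powers of 14 modulo 17:
  14^0=1  14^1=14  14^2=9  14^3=7  14^4=13  14^5=12
  14^6=15
So 14^6 ≡ 15 (mod 17), giving x = 6.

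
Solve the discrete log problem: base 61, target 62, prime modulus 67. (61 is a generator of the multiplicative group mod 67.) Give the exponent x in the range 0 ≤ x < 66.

Baby-step giant-step with m = ceil(sqrt(66)) = 9.
Baby table (61^j mod 67 for j=0..8):
  0:1  1:61  2:36  3:52  4:23  5:63  6:24  7:57
  8:60
Giant step factor: 61^(-9) ≡ 8 (mod 67).
Scan 62·8^i mod 67 for i = 0, 1, …:
  i=0: 62   i=1: 27   i=2: 15   i=3: 53
  i=4: 22   i=5: 42   i=6: 1
Match at i=6, j=0: x = 6·9 + 0 = 54.

54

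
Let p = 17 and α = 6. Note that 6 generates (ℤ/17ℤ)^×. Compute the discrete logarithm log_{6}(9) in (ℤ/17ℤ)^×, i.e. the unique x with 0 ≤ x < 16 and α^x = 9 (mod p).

14

Successive powers of 6 modulo 17:
  6^0=1  6^1=6  6^2=2  6^3=12  6^4=4  6^5=7
  6^6=8  6^7=14  6^8=16  6^9=11  6^10=15  6^11=5
  6^12=13  6^13=10  6^14=9
So 6^14 ≡ 9 (mod 17), giving x = 14.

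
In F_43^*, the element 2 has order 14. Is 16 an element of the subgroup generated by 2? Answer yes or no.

yes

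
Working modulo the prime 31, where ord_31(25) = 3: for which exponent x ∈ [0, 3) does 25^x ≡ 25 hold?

1

Successive powers of 25 modulo 31:
  25^0=1  25^1=25
So 25^1 ≡ 25 (mod 31), giving x = 1.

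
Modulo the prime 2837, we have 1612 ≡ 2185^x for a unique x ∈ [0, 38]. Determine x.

Compute 2185^0 mod 2837 = 1, then multiply by 2185 repeatedly:
  2185^0=1  2185^1=2185  2185^2=2391  2185^3=1418  2185^4=326
  2185^5=223  2185^6=2128  2185^7=2674  2185^8=1307  2185^9=1773
  2185^10=1500  2185^11=765  2185^12=532  2185^13=2087  2185^14=1036
  2185^15=2571  2185^16=375  2185^17=2319  2185^18=133  2185^19=1231
  2185^20=259  2185^21=1352  2185^22=803  2185^23=1289  2185^24=2161
  2185^25=1017  2185^26=774  2185^27=338  2185^28=910  2185^29=2450
  2185^30=2668  2185^31=2382  2185^32=1612
Found 1612 at exponent 32.

32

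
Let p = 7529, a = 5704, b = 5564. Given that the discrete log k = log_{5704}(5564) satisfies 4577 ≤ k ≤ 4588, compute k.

4579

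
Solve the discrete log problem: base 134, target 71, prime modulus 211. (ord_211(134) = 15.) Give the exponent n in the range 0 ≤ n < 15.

3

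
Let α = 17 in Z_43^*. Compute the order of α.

The order of 17 must divide p − 1 = 42 = 2 · 3 · 7.
Divisors: 1, 2, 3, 6, 7, 14, 21, 42.
Check each in increasing order: 17^1 ≡ 17;  17^2 ≡ 31;  17^3 ≡ 11;  17^6 ≡ 35;  17^7 ≡ 36;  17^14 ≡ 6;  17^21 ≡ 1.
Smallest exponent giving 1 is 21.

21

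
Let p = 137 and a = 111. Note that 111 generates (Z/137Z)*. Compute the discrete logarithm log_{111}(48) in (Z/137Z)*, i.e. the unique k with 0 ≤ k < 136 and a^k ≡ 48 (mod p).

7

Baby-step giant-step with m = ceil(sqrt(136)) = 12.
Baby table (111^j mod 137 for j=0..11):
  0:1  1:111  2:128  3:97  4:81  5:86  6:93  7:48
  8:122  9:116  10:135  11:52
Giant step factor: 111^(-12) ≡ 99 (mod 137).
Scan 48·99^i mod 137 for i = 0, 1, …:
  i=0: 48
Match at i=0, j=7: k = 0·12 + 7 = 7.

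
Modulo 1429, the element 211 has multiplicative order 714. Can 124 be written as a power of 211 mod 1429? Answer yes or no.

no

124 ∈ ⟨211⟩ iff 124^714 ≡ 1 (mod 1429), since |⟨211⟩| = 714.
124^714 mod 1429 = 1428.
Since 1428 ≠ 1, 124 does not lie in the subgroup.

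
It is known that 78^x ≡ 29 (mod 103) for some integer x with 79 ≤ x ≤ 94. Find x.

94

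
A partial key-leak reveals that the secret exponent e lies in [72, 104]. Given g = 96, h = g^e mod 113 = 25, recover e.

78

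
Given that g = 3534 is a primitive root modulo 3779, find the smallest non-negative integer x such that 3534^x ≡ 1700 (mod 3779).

241

Baby-step giant-step with m = ceil(sqrt(3778)) = 62.
Baby table (3534^j mod 3779 for j=0..61):
  0:1  1:3534  2:3340  3:1743  4:3771  5:1960  6:3512  7:1172
  8:64  9:3215  10:2136  11:1961  12:3267  13:733  14:1807  15:3207
  16:317  17:1694  18:660  19:797  20:1243  21:1564  22:2278  23:1182
  24:1393  25:2604  26:671  27:1881  28:193  29:1842  30:2190  31:68
  32:2235  33:380  34:1375  35:3235  36:1015  37:739  38:337  39:573
  40:3217  41:1646  42:1083  43:2974  44:717  45:1948  46:2673  47:2661
  48:1822  49:3311  50:1290  51:1386  52:540  53:3744  54:1017  55:249
  56:3238  57:280  58:3201  59:1787  60:549  61:1539
Giant step factor: 3534^(-62) ≡ 161 (mod 3779).
Scan 1700·161^i mod 3779 for i = 0, 1, …:
  i=0: 1700   i=1: 1612   i=2: 2560   i=3: 249
Match at i=3, j=55: x = 3·62 + 55 = 241.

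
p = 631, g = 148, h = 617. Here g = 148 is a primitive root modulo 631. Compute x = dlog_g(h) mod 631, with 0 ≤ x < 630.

302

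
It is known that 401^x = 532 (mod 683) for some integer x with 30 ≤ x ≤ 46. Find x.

45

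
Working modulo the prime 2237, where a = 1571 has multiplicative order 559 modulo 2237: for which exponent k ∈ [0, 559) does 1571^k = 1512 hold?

369

Baby-step giant-step with m = ceil(sqrt(559)) = 24.
Baby table (1571^j mod 2237 for j=0..23):
  0:1  1:1571  2:630  3:976  4:951  5:1942  6:1851  7:2058
  8:653  9:1317  10:2019  11:2020  12:1354  13:1984  14:723  15:1674
  16:1379  17:993  18:814  19:1467  20:547  21:329  22:112  23:1466
Giant step factor: 1571^(-24) ≡ 1444 (mod 2237).
Scan 1512·1444^i mod 2237 for i = 0, 1, …:
  i=0: 1512   i=1: 16   i=2: 734   i=3: 1795
  i=4: 1534   i=5: 466   i=6: 1804   i=7: 1108
  i=8: 497   i=9: 1828     …   i=14: 303
  i=15: 1317
Match at i=15, j=9: k = 15·24 + 9 = 369.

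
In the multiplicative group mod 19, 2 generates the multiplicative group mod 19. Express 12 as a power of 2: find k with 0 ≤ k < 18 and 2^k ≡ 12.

15

Successive powers of 2 modulo 19:
  2^0=1  2^1=2  2^2=4  2^3=8  2^4=16  2^5=13
  2^6=7  2^7=14  2^8=9  2^9=18  2^10=17  2^11=15
  2^12=11  2^13=3  2^14=6  2^15=12
So 2^15 ≡ 12 (mod 19), giving k = 15.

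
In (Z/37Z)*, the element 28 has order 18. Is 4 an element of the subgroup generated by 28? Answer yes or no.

4 ∈ ⟨28⟩ iff 4^18 ≡ 1 (mod 37), since |⟨28⟩| = 18.
4^18 mod 37 = 1.
Since 1 = 1, 4 lies in the subgroup.

yes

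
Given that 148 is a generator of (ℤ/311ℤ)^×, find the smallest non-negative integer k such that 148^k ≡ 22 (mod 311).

299

Baby-step giant-step with m = ceil(sqrt(310)) = 18.
Baby table (148^j mod 311 for j=0..17):
  0:1  1:148  2:134  3:239  4:229  5:304  6:208  7:306
  8:193  9:263  10:49  11:99  12:35  13:204  14:25  15:279
  16:240  17:66
Giant step factor: 148^(-18) ≡ 120 (mod 311).
Scan 22·120^i mod 311 for i = 0, 1, …:
  i=0: 22   i=1: 152   i=2: 202   i=3: 293
  i=4: 17   i=5: 174   i=6: 43   i=7: 184
  i=8: 310   i=9: 191     …   i=15: 133
  i=16: 99
Match at i=16, j=11: k = 16·18 + 11 = 299.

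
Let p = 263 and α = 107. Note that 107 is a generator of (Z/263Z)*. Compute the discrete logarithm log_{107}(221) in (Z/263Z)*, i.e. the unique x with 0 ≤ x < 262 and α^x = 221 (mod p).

76

Baby-step giant-step with m = ceil(sqrt(262)) = 17.
Baby table (107^j mod 263 for j=0..16):
  0:1  1:107  2:140  3:252  4:138  5:38  6:121  7:60
  8:108  9:247  10:129  11:127  12:176  13:159  14:181  15:168
  16:92
Giant step factor: 107^(-17) ≡ 135 (mod 263).
Scan 221·135^i mod 263 for i = 0, 1, …:
  i=0: 221   i=1: 116   i=2: 143   i=3: 106
  i=4: 108
Match at i=4, j=8: x = 4·17 + 8 = 76.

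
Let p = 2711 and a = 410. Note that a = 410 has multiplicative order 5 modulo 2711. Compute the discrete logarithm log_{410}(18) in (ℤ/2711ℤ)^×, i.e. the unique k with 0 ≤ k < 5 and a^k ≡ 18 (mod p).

2

Successive powers of 410 modulo 2711:
  410^0=1  410^1=410  410^2=18
So 410^2 ≡ 18 (mod 2711), giving k = 2.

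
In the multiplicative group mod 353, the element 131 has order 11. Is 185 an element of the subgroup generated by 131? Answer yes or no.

yes

⟨131⟩ has order 11; its elements mod 353 are {1, 22, 58, 131, 140, 185, 187, 217, 231, 256, 337}.
185 is in this set.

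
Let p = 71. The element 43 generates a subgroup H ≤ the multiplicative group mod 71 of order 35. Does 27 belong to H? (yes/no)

27 ∈ ⟨43⟩ iff 27^35 ≡ 1 (mod 71), since |⟨43⟩| = 35.
27^35 mod 71 = 1.
Since 1 = 1, 27 lies in the subgroup.

yes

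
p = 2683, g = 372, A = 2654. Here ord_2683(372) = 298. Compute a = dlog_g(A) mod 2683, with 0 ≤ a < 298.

204

Baby-step giant-step with m = ceil(sqrt(298)) = 18.
Baby table (372^j mod 2683 for j=0..17):
  0:1  1:372  2:1551  3:127  4:1633  5:1118  6:31  7:800
  8:2470  9:1254  10:2329  11:2462  12:961  13:653  14:1446  15:1312
  16:2441  17:1198
Giant step factor: 372^(-18) ≡ 415 (mod 2683).
Scan 2654·415^i mod 2683 for i = 0, 1, …:
  i=0: 2654   i=1: 1380   i=2: 1221   i=3: 2311
  i=4: 1234   i=5: 2340   i=6: 2537   i=7: 1119
  i=8: 226   i=9: 2568   i=10: 569   i=11: 31
Match at i=11, j=6: a = 11·18 + 6 = 204.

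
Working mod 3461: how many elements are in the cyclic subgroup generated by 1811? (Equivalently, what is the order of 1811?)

3460

The order of 1811 must divide p − 1 = 3460 = 2^2 · 5 · 173.
Divisors: 1, 2, 4, 5, 10, 20, 173, 346, 692, 865, 1730, 3460.
Check each in increasing order: 1811^1 ≡ 1811;  1811^2 ≡ 2154;  1811^4 ≡ 1976;  1811^5 ≡ 3323;  1811^10 ≡ 1739;  1811^20 ≡ 2668;  1811^173 ≡ 3055;  1811^346 ≡ 2169;  1811^692 ≡ 1062;  1811^865 ≡ 1453;  1811^1730 ≡ 3460;  1811^3460 ≡ 1.
Smallest exponent giving 1 is 3460.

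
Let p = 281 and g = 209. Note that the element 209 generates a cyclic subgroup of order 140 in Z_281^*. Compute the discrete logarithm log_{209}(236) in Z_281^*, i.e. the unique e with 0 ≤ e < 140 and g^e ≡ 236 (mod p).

Baby-step giant-step with m = ceil(sqrt(140)) = 12.
Baby table (209^j mod 281 for j=0..11):
  0:1  1:209  2:126  3:201  4:140  5:36  6:218  7:40
  8:211  9:263  10:172  11:261
Giant step factor: 209^(-12) ≡ 273 (mod 281).
Scan 236·273^i mod 281 for i = 0, 1, …:
  i=0: 236   i=1: 79   i=2: 211
Match at i=2, j=8: e = 2·12 + 8 = 32.

32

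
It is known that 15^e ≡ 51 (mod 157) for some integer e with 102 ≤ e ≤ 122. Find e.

Compute 15^102 mod 157 = 111, then multiply by 15 repeatedly:
  15^102=111  15^103=95  15^104=12  15^105=23  15^106=31
  15^107=151  15^108=67  15^109=63  15^110=3  15^111=45
  15^112=47  15^113=77  15^114=56  15^115=55  15^116=40
  15^117=129  15^118=51
Found 51 at exponent 118.

118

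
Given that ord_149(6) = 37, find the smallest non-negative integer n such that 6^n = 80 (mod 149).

13

Successive powers of 6 modulo 149:
  6^0=1  6^1=6  6^2=36  6^3=67  6^4=104  6^5=28
  6^6=19  6^7=114  6^8=88  6^9=81  6^10=39  6^11=85
  6^12=63  6^13=80
So 6^13 ≡ 80 (mod 149), giving n = 13.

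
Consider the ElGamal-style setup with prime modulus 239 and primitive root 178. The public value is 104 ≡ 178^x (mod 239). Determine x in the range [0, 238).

Baby-step giant-step with m = ceil(sqrt(238)) = 16.
Baby table (178^j mod 239 for j=0..15):
  0:1  1:178  2:136  3:69  4:93  5:63  6:220  7:203
  8:45  9:123  10:145  11:237  12:122  13:206  14:101  15:53
Giant step factor: 178^(-16) ≡ 55 (mod 239).
Scan 104·55^i mod 239 for i = 0, 1, …:
  i=0: 104   i=1: 223   i=2: 76   i=3: 117
  i=4: 221   i=5: 205   i=6: 42   i=7: 159
  i=8: 141   i=9: 107   i=10: 149   i=11: 69
Match at i=11, j=3: x = 11·16 + 3 = 179.

179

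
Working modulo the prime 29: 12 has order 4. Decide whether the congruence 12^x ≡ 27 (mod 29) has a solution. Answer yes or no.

no

⟨12⟩ has order 4; its elements mod 29 are {1, 12, 17, 28}.
27 is not in this set.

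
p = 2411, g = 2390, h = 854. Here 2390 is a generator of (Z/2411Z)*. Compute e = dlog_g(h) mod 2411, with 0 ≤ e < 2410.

224

Baby-step giant-step with m = ceil(sqrt(2410)) = 50.
Baby table (2390^j mod 2411 for j=0..49):
  0:1  1:2390  2:441  3:383  4:1601  5:133  6:2029  7:789
  8:308  9:765  10:812  11:2236  12:1264  13:2388  14:483  15:1912
  16:835  17:1753  18:1763  19:1553  20:1141  21:149  22:1693  23:612
  24:1614  25:2271  26:529  27:946  28:1833  29:83  30:668  31:438
  32:446  33:278  34:1395  35:2048  36:390  37:1454  38:809  39:2299
  40:2352  41:1239  42:502  43:1513  44:1981  45:1797  46:839  47:1669
  48:1116  49:674
Giant step factor: 2390^(-50) ≡ 2326 (mod 2411).
Scan 854·2326^i mod 2411 for i = 0, 1, …:
  i=0: 854   i=1: 2151   i=2: 401   i=3: 2080
  i=4: 1614
Match at i=4, j=24: e = 4·50 + 24 = 224.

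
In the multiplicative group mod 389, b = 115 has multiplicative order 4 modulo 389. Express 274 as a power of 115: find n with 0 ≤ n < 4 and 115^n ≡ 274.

Successive powers of 115 modulo 389:
  115^0=1  115^1=115  115^2=388  115^3=274
So 115^3 ≡ 274 (mod 389), giving n = 3.

3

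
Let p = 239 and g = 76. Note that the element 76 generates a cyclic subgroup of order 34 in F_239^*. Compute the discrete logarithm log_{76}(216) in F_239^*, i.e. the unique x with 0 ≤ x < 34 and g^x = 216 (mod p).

28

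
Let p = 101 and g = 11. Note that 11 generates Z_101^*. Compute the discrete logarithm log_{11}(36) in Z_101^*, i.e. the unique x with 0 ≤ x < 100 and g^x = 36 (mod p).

Baby-step giant-step with m = ceil(sqrt(100)) = 10.
Baby table (11^j mod 101 for j=0..9):
  0:1  1:11  2:20  3:18  4:97  5:57  6:21  7:29
  8:16  9:75
Giant step factor: 11^(-10) ≡ 6 (mod 101).
Scan 36·6^i mod 101 for i = 0, 1, …:
  i=0: 36   i=1: 14   i=2: 84   i=3: 100
  i=4: 95   i=5: 65   i=6: 87   i=7: 17
  i=8: 1
Match at i=8, j=0: x = 8·10 + 0 = 80.

80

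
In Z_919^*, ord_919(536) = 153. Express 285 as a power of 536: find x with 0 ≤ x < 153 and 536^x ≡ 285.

98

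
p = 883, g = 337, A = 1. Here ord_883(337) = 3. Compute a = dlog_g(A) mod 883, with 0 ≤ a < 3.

0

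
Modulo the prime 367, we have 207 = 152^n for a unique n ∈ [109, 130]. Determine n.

Compute 152^109 mod 367 = 133, then multiply by 152 repeatedly:
  152^109=133  152^110=31  152^111=308  152^112=207
Found 207 at exponent 112.

112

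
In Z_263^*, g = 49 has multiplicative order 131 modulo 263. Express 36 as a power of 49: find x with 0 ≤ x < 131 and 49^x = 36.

76

Baby-step giant-step with m = ceil(sqrt(131)) = 12.
Baby table (49^j mod 263 for j=0..11):
  0:1  1:49  2:34  3:88  4:104  5:99  6:117  7:210
  8:33  9:39  10:70  11:11
Giant step factor: 49^(-12) ≡ 81 (mod 263).
Scan 36·81^i mod 263 for i = 0, 1, …:
  i=0: 36   i=1: 23   i=2: 22   i=3: 204
  i=4: 218   i=5: 37   i=6: 104
Match at i=6, j=4: x = 6·12 + 4 = 76.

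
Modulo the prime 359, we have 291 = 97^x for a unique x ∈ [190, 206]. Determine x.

Compute 97^190 mod 359 = 237, then multiply by 97 repeatedly:
  97^190=237  97^191=13  97^192=184  97^193=257  97^194=158
  97^195=248  97^196=3  97^197=291
Found 291 at exponent 197.

197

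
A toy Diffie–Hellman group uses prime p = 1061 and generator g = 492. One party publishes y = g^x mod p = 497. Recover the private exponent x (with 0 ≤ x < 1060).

721

Baby-step giant-step with m = ceil(sqrt(1060)) = 33.
Baby table (492^j mod 1061 for j=0..32):
  0:1  1:492  2:156  3:360  4:994  5:988  6:158  7:283
  8:245  9:647  10:24  11:137  12:561  13:152  14:514  15:370
  16:609  17:426  18:575  19:674  20:576  21:105  22:732  23:465
  24:665  25:392  26:823  27:675  28:7  29:261  30:31  31:398
  32:592
Giant step factor: 492^(-33) ≡ 789 (mod 1061).
Scan 497·789^i mod 1061 for i = 0, 1, …:
  i=0: 497   i=1: 624   i=2: 32   i=3: 845
  i=4: 397   i=5: 238   i=6: 1046   i=7: 897
  i=8: 46   i=9: 220     …   i=20: 667
  i=21: 7
Match at i=21, j=28: x = 21·33 + 28 = 721.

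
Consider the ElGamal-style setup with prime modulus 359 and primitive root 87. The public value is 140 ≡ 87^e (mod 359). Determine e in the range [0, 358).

Baby-step giant-step with m = ceil(sqrt(358)) = 19.
Baby table (87^j mod 359 for j=0..18):
  0:1  1:87  2:30  3:97  4:182  5:38  6:75  7:63
  8:96  9:95  10:8  11:337  12:240  13:58  14:20  15:304
  16:241  17:145  18:50
Giant step factor: 87^(-19) ≡ 265 (mod 359).
Scan 140·265^i mod 359 for i = 0, 1, …:
  i=0: 140   i=1: 123   i=2: 285   i=3: 135
  i=4: 234   i=5: 262   i=6: 143   i=7: 200
  i=8: 227   i=9: 202     …   i=13: 153
  i=14: 337
Match at i=14, j=11: e = 14·19 + 11 = 277.

277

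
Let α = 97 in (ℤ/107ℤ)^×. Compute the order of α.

106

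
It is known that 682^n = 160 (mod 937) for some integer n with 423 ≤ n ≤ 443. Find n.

435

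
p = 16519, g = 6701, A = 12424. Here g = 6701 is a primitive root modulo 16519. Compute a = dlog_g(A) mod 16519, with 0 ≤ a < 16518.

Baby-step giant-step with m = ceil(sqrt(16518)) = 129.
Baby table (6701^j mod 16519 for j=0..128):
  0:1  1:6701  2:4759  3:8389  4:532  5:13347  6:4381  7:2818
  8:2201  9:13953  10:1513  11:12466  12:14602  13:5965  14:12004  15:7793
  16:4334  17:1732  18:9794  19:16126  20:9547  21:12879  22:6923  23:5671
  24:7671  25:12762  26:15818  27:10514  28:779  29:75  30:7005  31:10026
  32:1453  33:6862  34:9885  35:14714  36:13122  37:16404  38:5778  39:14361
  40:9886  41:4896  42:1362  43:8274  44:6310  45:11189  46:14267  47:7714
  48:3563  49:5708  50:7823  51:7136  52:12350  53:13679  54:15567  55:13501
  56:12157  57:8868  58:5625  59:13286  60:8595  61:9861  62:2561  63:14539
  64:13296  65:9529  66:7894  67:3856  68:3340  69:14614  70:3782  71:3036
  72:9347  73:10718  74:13225  75:12809  76:385  77:2921  78:15125  79:8560
  80:6592  81:1186  82:1747  83:11195  84:4916  85:3230  86:4340  87:8900
  88:5310  89:384  90:12739  91:10366  92:171  93:6060  94:4358  95:13885
  96:8377  97:2715  98:5796  99:2827  100:12953  101:7227  102:10938  103:735
  104:2573  105:12356  106:4328  107:11083  108:14278  109:15349  110:6355  111:15392
  112:13675  113:5282  114:10984  115:11639  116:6740  117:1794  118:12281  119:13842
  120:1057  121:12825  122:8487  123:12989  124:678  125:553  126:5397  127:5206
  128:13797
Giant step factor: 6701^(-129) ≡ 1654 (mod 16519).
Scan 12424·1654^i mod 16519 for i = 0, 1, …:
  i=0: 12424   i=1: 16179   i=2: 15805   i=3: 8412
  i=4: 4450   i=5: 9345   i=6: 11365   i=7: 15607
  i=8: 11300   i=9: 7211     …   i=19: 942
  i=20: 5282
Match at i=20, j=113: a = 20·129 + 113 = 2693.

2693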